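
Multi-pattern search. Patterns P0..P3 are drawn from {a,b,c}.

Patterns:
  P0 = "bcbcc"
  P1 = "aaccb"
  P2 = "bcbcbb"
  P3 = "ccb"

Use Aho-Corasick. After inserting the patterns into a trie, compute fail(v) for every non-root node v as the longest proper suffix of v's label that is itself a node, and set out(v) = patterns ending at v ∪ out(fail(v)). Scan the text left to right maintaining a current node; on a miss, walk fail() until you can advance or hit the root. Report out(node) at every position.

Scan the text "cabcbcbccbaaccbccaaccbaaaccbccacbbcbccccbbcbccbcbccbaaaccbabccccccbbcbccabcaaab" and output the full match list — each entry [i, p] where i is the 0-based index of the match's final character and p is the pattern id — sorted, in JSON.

Construct AC machine:
Trie (insert patterns):
  n0 'ε': a→6 b→1 c→13
  n1 'b': c→2
  n2 'bc': b→3
  n3 'bcb': c→4
  n4 'bcbc': b→11 c→5
  n5 'bcbcc': ·  [P0 ends]
  n6 'a': a→7
  n7 'aa': c→8
  n8 'aac': c→9
  n9 'aacc': b→10
  n10 'aaccb': ·  [P1 ends]
  n11 'bcbcb': b→12
  n12 'bcbcbb': ·  [P2 ends]
  n13 'c': c→14
  n14 'cc': b→15
  n15 'ccb': ·  [P3 ends]

Failure links (BFS by depth):
  n1('b'): parent n0 fail=0; on 'b' 0 → fail=0;  out ∅∪∅=∅
  n6('a'): parent n0 fail=0; on 'a' 0 → fail=0;  out ∅∪∅=∅
  n13('c'): parent n0 fail=0; on 'c' 0 → fail=0;  out ∅∪∅=∅
  n2('bc'): parent n1 fail=0; on 'c' 0 → fail=13;  out ∅∪∅=∅
  n7('aa'): parent n6 fail=0; on 'a' 0 → fail=6;  out ∅∪∅=∅
  n14('cc'): parent n13 fail=0; on 'c' 0 → fail=13;  out ∅∪∅=∅
  n3('bcb'): parent n2 fail=13; on 'b' 13→0 → fail=1;  out ∅∪∅=∅
  n8('aac'): parent n7 fail=6; on 'c' 6→0 → fail=13;  out ∅∪∅=∅
  n15('ccb'): parent n14 fail=13; on 'b' 13→0 → fail=1;  out {3}∪∅={3}
  n4('bcbc'): parent n3 fail=1; on 'c' 1 → fail=2;  out ∅∪∅=∅
  n9('aacc'): parent n8 fail=13; on 'c' 13 → fail=14;  out ∅∪∅=∅
  n5('bcbcc'): parent n4 fail=2; on 'c' 2→13 → fail=14;  out {0}∪∅={0}
  n10('aaccb'): parent n9 fail=14; on 'b' 14 → fail=15;  out {1}∪{3}={1,3}
  n11('bcbcb'): parent n4 fail=2; on 'b' 2 → fail=3;  out ∅∪∅=∅
  n12('bcbcbb'): parent n11 fail=3; on 'b' 3→1→0 → fail=1;  out {2}∪∅={2}

Scan:
i=0 'c': node 0→13
i=1 'a': node 13→6 ·f
i=2 'b': node 6→1 ·f
i=3 'c': node 1→2
i=4 'b': node 2→3
i=5 'c': node 3→4
i=6 'b': node 4→11
i=7 'c': node 11→4 ·f
i=8 'c': node 4→5  ** P0@[4:8]
i=9 'b': node 5→15 ·f  ** P3@[7:9]
i=10 'a': node 15→6 ·f
i=11 'a': node 6→7
i=12 'c': node 7→8
i=13 'c': node 8→9
i=14 'b': node 9→10  ** P1@[10:14],P3@[12:14]
i=15 'c': node 10→2 ·f
i=16 'c': node 2→14 ·f
i=17 'a': node 14→6 ·f
i=18 'a': node 6→7
i=19 'c': node 7→8
i=20 'c': node 8→9
i=21 'b': node 9→10  ** P1@[17:21],P3@[19:21]
i=22 'a': node 10→6 ·f
i=23 'a': node 6→7
i=24 'a': node 7→7 ·f
i=25 'c': node 7→8
i=26 'c': node 8→9
i=27 'b': node 9→10  ** P1@[23:27],P3@[25:27]
i=28 'c': node 10→2 ·f
i=29 'c': node 2→14 ·f
i=30 'a': node 14→6 ·f
i=31 'c': node 6→13 ·f
i=32 'b': node 13→1 ·f
i=33 'b': node 1→1 ·f
i=34 'c': node 1→2
i=35 'b': node 2→3
i=36 'c': node 3→4
i=37 'c': node 4→5  ** P0@[33:37]
i=38 'c': node 5→14 ·f
i=39 'c': node 14→14 ·f
i=40 'b': node 14→15  ** P3@[38:40]
i=41 'b': node 15→1 ·f
i=42 'c': node 1→2
i=43 'b': node 2→3
i=44 'c': node 3→4
i=45 'c': node 4→5  ** P0@[41:45]
i=46 'b': node 5→15 ·f  ** P3@[44:46]
i=47 'c': node 15→2 ·f
i=48 'b': node 2→3
i=49 'c': node 3→4
i=50 'c': node 4→5  ** P0@[46:50]
i=51 'b': node 5→15 ·f  ** P3@[49:51]
i=52 'a': node 15→6 ·f
i=53 'a': node 6→7
i=54 'a': node 7→7 ·f
i=55 'c': node 7→8
i=56 'c': node 8→9
i=57 'b': node 9→10  ** P1@[53:57],P3@[55:57]
i=58 'a': node 10→6 ·f
i=59 'b': node 6→1 ·f
i=60 'c': node 1→2
i=61 'c': node 2→14 ·f
i=62 'c': node 14→14 ·f
i=63 'c': node 14→14 ·f
i=64 'c': node 14→14 ·f
i=65 'c': node 14→14 ·f
i=66 'b': node 14→15  ** P3@[64:66]
i=67 'b': node 15→1 ·f
i=68 'c': node 1→2
i=69 'b': node 2→3
i=70 'c': node 3→4
i=71 'c': node 4→5  ** P0@[67:71]
i=72 'a': node 5→6 ·f
i=73 'b': node 6→1 ·f
i=74 'c': node 1→2
i=75 'a': node 2→6 ·f
i=76 'a': node 6→7
i=77 'a': node 7→7 ·f
i=78 'b': node 7→1 ·f

All matches (sorted): [[8,0],[9,3],[14,1],[14,3],[21,1],[21,3],[27,1],[27,3],[37,0],[40,3],[45,0],[46,3],[50,0],[51,3],[57,1],[57,3],[66,3],[71,0]]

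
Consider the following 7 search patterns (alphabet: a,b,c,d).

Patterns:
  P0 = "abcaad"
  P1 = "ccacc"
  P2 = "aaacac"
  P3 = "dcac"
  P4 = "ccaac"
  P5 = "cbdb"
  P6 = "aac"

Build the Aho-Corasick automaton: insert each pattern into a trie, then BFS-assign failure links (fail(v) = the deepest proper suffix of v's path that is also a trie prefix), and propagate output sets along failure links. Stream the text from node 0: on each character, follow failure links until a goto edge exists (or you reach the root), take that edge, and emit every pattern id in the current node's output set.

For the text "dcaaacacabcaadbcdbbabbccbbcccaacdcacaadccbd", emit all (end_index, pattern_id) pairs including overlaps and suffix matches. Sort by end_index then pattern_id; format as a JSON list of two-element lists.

Build:
Trie (insert patterns):
  0='ε' goto a→1 c→7 d→17
  1='a' goto a→12 b→2
  2='ab' goto c→3
  3='abc' goto a→4
  4='abca' goto a→5
  5='abcaa' goto d→6
  6='abcaad' goto ·  ←P0
  7='c' goto b→23 c→8
  8='cc' goto a→9
  9='cca' goto a→21 c→10
  10='ccac' goto c→11
  11='ccacc' goto ·  ←P1
  12='aa' goto a→13 c→26
  13='aaa' goto c→14
  14='aaac' goto a→15
  15='aaaca' goto c→16
  16='aaacac' goto ·  ←P2
  17='d' goto c→18
  18='dc' goto a→19
  19='dca' goto c→20
  20='dcac' goto ·  ←P3
  21='ccaa' goto c→22
  22='ccaac' goto ·  ←P4
  23='cb' goto d→24
  24='cbd' goto b→25
  25='cbdb' goto ·  ←P5
  26='aac' goto ·  ←P6

BFS fail/out derivation:
  n1('a'): parent n0 fail=0; on 'a' 0 → fail=0;  out ∅∪∅=∅
  n7('c'): parent n0 fail=0; on 'c' 0 → fail=0;  out ∅∪∅=∅
  n17('d'): parent n0 fail=0; on 'd' 0 → fail=0;  out ∅∪∅=∅
  n2('ab'): parent n1 fail=0; on 'b' 0 → fail=0;  out ∅∪∅=∅
  n8('cc'): parent n7 fail=0; on 'c' 0 → fail=7;  out ∅∪∅=∅
  n12('aa'): parent n1 fail=0; on 'a' 0 → fail=1;  out ∅∪∅=∅
  n18('dc'): parent n17 fail=0; on 'c' 0 → fail=7;  out ∅∪∅=∅
  n23('cb'): parent n7 fail=0; on 'b' 0 → fail=0;  out ∅∪∅=∅
  n3('abc'): parent n2 fail=0; on 'c' 0 → fail=7;  out ∅∪∅=∅
  n9('cca'): parent n8 fail=7; on 'a' 7→0 → fail=1;  out ∅∪∅=∅
  n13('aaa'): parent n12 fail=1; on 'a' 1 → fail=12;  out ∅∪∅=∅
  n19('dca'): parent n18 fail=7; on 'a' 7→0 → fail=1;  out ∅∪∅=∅
  n24('cbd'): parent n23 fail=0; on 'd' 0 → fail=17;  out ∅∪∅=∅
  n26('aac'): parent n12 fail=1; on 'c' 1→0 → fail=7;  out {6}∪∅={6}
  n4('abca'): parent n3 fail=7; on 'a' 7→0 → fail=1;  out ∅∪∅=∅
  n10('ccac'): parent n9 fail=1; on 'c' 1→0 → fail=7;  out ∅∪∅=∅
  n14('aaac'): parent n13 fail=12; on 'c' 12 → fail=26;  out ∅∪{6}={6}
  n20('dcac'): parent n19 fail=1; on 'c' 1→0 → fail=7;  out {3}∪∅={3}
  n21('ccaa'): parent n9 fail=1; on 'a' 1 → fail=12;  out ∅∪∅=∅
  n25('cbdb'): parent n24 fail=17; on 'b' 17→0 → fail=0;  out {5}∪∅={5}
  n5('abcaa'): parent n4 fail=1; on 'a' 1 → fail=12;  out ∅∪∅=∅
  n11('ccacc'): parent n10 fail=7; on 'c' 7 → fail=8;  out {1}∪∅={1}
  n15('aaaca'): parent n14 fail=26; on 'a' 26→7→0 → fail=1;  out ∅∪∅=∅
  n22('ccaac'): parent n21 fail=12; on 'c' 12 → fail=26;  out {4}∪{6}={4,6}
  n6('abcaad'): parent n5 fail=12; on 'd' 12→1→0 → fail=17;  out {0}∪∅={0}
  n16('aaacac'): parent n15 fail=1; on 'c' 1→0 → fail=7;  out {2}∪∅={2}

Scan:
pos 0 'd': at 17
pos 1 'c': at 18
pos 2 'a': at 19
pos 3 'a': at 12 (via fail)
pos 4 'a': at 13
pos 5 'c': at 14  emit P6@[3:5]
pos 6 'a': at 15
pos 7 'c': at 16  emit P2@[2:7]
pos 8 'a': at 1 (via fail)
pos 9 'b': at 2
pos 10 'c': at 3
pos 11 'a': at 4
pos 12 'a': at 5
pos 13 'd': at 6  emit P0@[8:13]
pos 14 'b': at 0 (via fail)
pos 15 'c': at 7
pos 16 'd': at 17 (via fail)
pos 17 'b': at 0 (via fail)
pos 18 'b': at 0
pos 19 'a': at 1
pos 20 'b': at 2
pos 21 'b': at 0 (via fail)
pos 22 'c': at 7
pos 23 'c': at 8
pos 24 'b': at 23 (via fail)
pos 25 'b': at 0 (via fail)
pos 26 'c': at 7
pos 27 'c': at 8
pos 28 'c': at 8 (via fail)
pos 29 'a': at 9
pos 30 'a': at 21
pos 31 'c': at 22  emit P4@[27:31],P6@[29:31]
pos 32 'd': at 17 (via fail)
pos 33 'c': at 18
pos 34 'a': at 19
pos 35 'c': at 20  emit P3@[32:35]
pos 36 'a': at 1 (via fail)
pos 37 'a': at 12
pos 38 'd': at 17 (via fail)
pos 39 'c': at 18
pos 40 'c': at 8 (via fail)
pos 41 'b': at 23 (via fail)
pos 42 'd': at 24

Matches: [[5,6],[7,2],[13,0],[31,4],[31,6],[35,3]]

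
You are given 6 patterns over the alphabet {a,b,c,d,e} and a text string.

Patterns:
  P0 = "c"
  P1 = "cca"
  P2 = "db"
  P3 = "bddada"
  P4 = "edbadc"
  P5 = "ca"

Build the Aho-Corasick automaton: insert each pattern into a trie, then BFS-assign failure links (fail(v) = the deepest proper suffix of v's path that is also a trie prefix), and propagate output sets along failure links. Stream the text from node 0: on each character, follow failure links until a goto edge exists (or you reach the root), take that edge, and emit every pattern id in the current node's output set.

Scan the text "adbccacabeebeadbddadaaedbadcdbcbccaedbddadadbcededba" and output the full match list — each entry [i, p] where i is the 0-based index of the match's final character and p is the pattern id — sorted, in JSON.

Build automaton:
Trie (insert patterns):
  0='ε' goto b→6 c→1 d→4 e→12
  1='c' goto a→18 c→2  [P0 ends]
  2='cc' goto a→3
  3='cca' goto ·  [P1 ends]
  4='d' goto b→5
  5='db' goto ·  [P2 ends]
  6='b' goto d→7
  7='bd' goto d→8
  8='bdd' goto a→9
  9='bdda' goto d→10
  10='bddad' goto a→11
  11='bddada' goto ·  [P3 ends]
  12='e' goto d→13
  13='ed' goto b→14
  14='edb' goto a→15
  15='edba' goto d→16
  16='edbad' goto c→17
  17='edbadc' goto ·  [P4 ends]
  18='ca' goto ·  [P5 ends]

BFS fail/out derivation:
  fail(1) 'c': from fail(0)=0 chase 'c': 0 ⇒ 0;  out={0}∪out(0)={0}
  fail(4) 'd': from fail(0)=0 chase 'd': 0 ⇒ 0;  out=∅∪out(0)=∅
  fail(6) 'b': from fail(0)=0 chase 'b': 0 ⇒ 0;  out=∅∪out(0)=∅
  fail(12) 'e': from fail(0)=0 chase 'e': 0 ⇒ 0;  out=∅∪out(0)=∅
  fail(2) 'cc': from fail(1)=0 chase 'c': 0 ⇒ 1;  out=∅∪out(1)={0}
  fail(5) 'db': from fail(4)=0 chase 'b': 0 ⇒ 6;  out={2}∪out(6)={2}
  fail(7) 'bd': from fail(6)=0 chase 'd': 0 ⇒ 4;  out=∅∪out(4)=∅
  fail(13) 'ed': from fail(12)=0 chase 'd': 0 ⇒ 4;  out=∅∪out(4)=∅
  fail(18) 'ca': from fail(1)=0 chase 'a': 0 ⇒ 0;  out={5}∪out(0)={5}
  fail(3) 'cca': from fail(2)=1 chase 'a': 1 ⇒ 18;  out={1}∪out(18)={1,5}
  fail(8) 'bdd': from fail(7)=4 chase 'd': 4→0 ⇒ 4;  out=∅∪out(4)=∅
  fail(14) 'edb': from fail(13)=4 chase 'b': 4 ⇒ 5;  out=∅∪out(5)={2}
  fail(9) 'bdda': from fail(8)=4 chase 'a': 4→0 ⇒ 0;  out=∅∪out(0)=∅
  fail(15) 'edba': from fail(14)=5 chase 'a': 5→6→0 ⇒ 0;  out=∅∪out(0)=∅
  fail(10) 'bddad': from fail(9)=0 chase 'd': 0 ⇒ 4;  out=∅∪out(4)=∅
  fail(16) 'edbad': from fail(15)=0 chase 'd': 0 ⇒ 4;  out=∅∪out(4)=∅
  fail(11) 'bddada': from fail(10)=4 chase 'a': 4→0 ⇒ 0;  out={3}∪out(0)={3}
  fail(17) 'edbadc': from fail(16)=4 chase 'c': 4→0 ⇒ 1;  out={4}∪out(1)={0,4}

Text stream:
pos 0 'a': at 0
pos 1 'd': at 4
pos 2 'b': at 5  ** P2@[1:2]
pos 3 'c': at 1 ·f  ** P0@[3:3]
pos 4 'c': at 2  ** P0@[4:4]
pos 5 'a': at 3  ** P1@[3:5],P5@[4:5]
pos 6 'c': at 1 ·f  ** P0@[6:6]
pos 7 'a': at 18  ** P5@[6:7]
pos 8 'b': at 6 ·f
pos 9 'e': at 12 ·f
pos 10 'e': at 12 ·f
pos 11 'b': at 6 ·f
pos 12 'e': at 12 ·f
pos 13 'a': at 0 ·f
pos 14 'd': at 4
pos 15 'b': at 5  ** P2@[14:15]
pos 16 'd': at 7 ·f
pos 17 'd': at 8
pos 18 'a': at 9
pos 19 'd': at 10
pos 20 'a': at 11  ** P3@[15:20]
pos 21 'a': at 0 ·f
pos 22 'e': at 12
pos 23 'd': at 13
pos 24 'b': at 14  ** P2@[23:24]
pos 25 'a': at 15
pos 26 'd': at 16
pos 27 'c': at 17  ** P0@[27:27],P4@[22:27]
pos 28 'd': at 4 ·f
pos 29 'b': at 5  ** P2@[28:29]
pos 30 'c': at 1 ·f  ** P0@[30:30]
pos 31 'b': at 6 ·f
pos 32 'c': at 1 ·f  ** P0@[32:32]
pos 33 'c': at 2  ** P0@[33:33]
pos 34 'a': at 3  ** P1@[32:34],P5@[33:34]
pos 35 'e': at 12 ·f
pos 36 'd': at 13
pos 37 'b': at 14  ** P2@[36:37]
pos 38 'd': at 7 ·f
pos 39 'd': at 8
pos 40 'a': at 9
pos 41 'd': at 10
pos 42 'a': at 11  ** P3@[37:42]
pos 43 'd': at 4 ·f
pos 44 'b': at 5  ** P2@[43:44]
pos 45 'c': at 1 ·f  ** P0@[45:45]
pos 46 'e': at 12 ·f
pos 47 'd': at 13
pos 48 'e': at 12 ·f
pos 49 'd': at 13
pos 50 'b': at 14  ** P2@[49:50]
pos 51 'a': at 15

Result: [[2,2],[3,0],[4,0],[5,1],[5,5],[6,0],[7,5],[15,2],[20,3],[24,2],[27,0],[27,4],[29,2],[30,0],[32,0],[33,0],[34,1],[34,5],[37,2],[42,3],[44,2],[45,0],[50,2]]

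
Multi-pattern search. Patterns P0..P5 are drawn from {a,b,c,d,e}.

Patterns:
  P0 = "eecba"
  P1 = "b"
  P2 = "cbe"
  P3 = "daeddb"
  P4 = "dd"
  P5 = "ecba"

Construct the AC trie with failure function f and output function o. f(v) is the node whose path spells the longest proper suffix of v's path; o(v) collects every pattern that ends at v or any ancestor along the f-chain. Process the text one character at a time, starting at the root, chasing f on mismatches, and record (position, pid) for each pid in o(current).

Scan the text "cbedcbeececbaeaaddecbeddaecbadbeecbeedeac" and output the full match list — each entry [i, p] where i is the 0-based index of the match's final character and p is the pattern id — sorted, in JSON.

Construct AC machine:
Trie nodes:
  n0 'ε': b→6 c→7 d→10 e→1
  n1 'e': c→17 e→2
  n2 'ee': c→3
  n3 'eec': b→4
  n4 'eecb': a→5
  n5 'eecba': ·  ←P0
  n6 'b': ·  ←P1
  n7 'c': b→8
  n8 'cb': e→9
  n9 'cbe': ·  ←P2
  n10 'd': a→11 d→16
  n11 'da': e→12
  n12 'dae': d→13
  n13 'daed': d→14
  n14 'daedd': b→15
  n15 'daeddb': ·  ←P3
  n16 'dd': ·  ←P4
  n17 'ec': b→18
  n18 'ecb': a→19
  n19 'ecba': ·  ←P5

BFS fail/out derivation:
  fail(1) 'e': from fail(0)=0 chase 'e': 0 ⇒ 0;  out=∅∪out(0)=∅
  fail(6) 'b': from fail(0)=0 chase 'b': 0 ⇒ 0;  out={1}∪out(0)={1}
  fail(7) 'c': from fail(0)=0 chase 'c': 0 ⇒ 0;  out=∅∪out(0)=∅
  fail(10) 'd': from fail(0)=0 chase 'd': 0 ⇒ 0;  out=∅∪out(0)=∅
  fail(2) 'ee': from fail(1)=0 chase 'e': 0 ⇒ 1;  out=∅∪out(1)=∅
  fail(8) 'cb': from fail(7)=0 chase 'b': 0 ⇒ 6;  out=∅∪out(6)={1}
  fail(11) 'da': from fail(10)=0 chase 'a': 0 ⇒ 0;  out=∅∪out(0)=∅
  fail(16) 'dd': from fail(10)=0 chase 'd': 0 ⇒ 10;  out={4}∪out(10)={4}
  fail(17) 'ec': from fail(1)=0 chase 'c': 0 ⇒ 7;  out=∅∪out(7)=∅
  fail(3) 'eec': from fail(2)=1 chase 'c': 1 ⇒ 17;  out=∅∪out(17)=∅
  fail(9) 'cbe': from fail(8)=6 chase 'e': 6→0 ⇒ 1;  out={2}∪out(1)={2}
  fail(12) 'dae': from fail(11)=0 chase 'e': 0 ⇒ 1;  out=∅∪out(1)=∅
  fail(18) 'ecb': from fail(17)=7 chase 'b': 7 ⇒ 8;  out=∅∪out(8)={1}
  fail(4) 'eecb': from fail(3)=17 chase 'b': 17 ⇒ 18;  out=∅∪out(18)={1}
  fail(13) 'daed': from fail(12)=1 chase 'd': 1→0 ⇒ 10;  out=∅∪out(10)=∅
  fail(19) 'ecba': from fail(18)=8 chase 'a': 8→6→0 ⇒ 0;  out={5}∪out(0)={5}
  fail(5) 'eecba': from fail(4)=18 chase 'a': 18 ⇒ 19;  out={0}∪out(19)={0,5}
  fail(14) 'daedd': from fail(13)=10 chase 'd': 10 ⇒ 16;  out=∅∪out(16)={4}
  fail(15) 'daeddb': from fail(14)=16 chase 'b': 16→10→0 ⇒ 6;  out={3}∪out(6)={1,3}

Run:
i=0 'c': node 0→7
i=1 'b': node 7→8  → match P1@[1:1]
i=2 'e': node 8→9  → match P2@[0:2]
i=3 'd': node 9→10 (fail-walked)
i=4 'c': node 10→7 (fail-walked)
i=5 'b': node 7→8  → match P1@[5:5]
i=6 'e': node 8→9  → match P2@[4:6]
i=7 'e': node 9→2 (fail-walked)
i=8 'c': node 2→3
i=9 'e': node 3→1 (fail-walked)
i=10 'c': node 1→17
i=11 'b': node 17→18  → match P1@[11:11]
i=12 'a': node 18→19  → match P5@[9:12]
i=13 'e': node 19→1 (fail-walked)
i=14 'a': node 1→0 (fail-walked)
i=15 'a': node 0→0
i=16 'd': node 0→10
i=17 'd': node 10→16  → match P4@[16:17]
i=18 'e': node 16→1 (fail-walked)
i=19 'c': node 1→17
i=20 'b': node 17→18  → match P1@[20:20]
i=21 'e': node 18→9 (fail-walked)  → match P2@[19:21]
i=22 'd': node 9→10 (fail-walked)
i=23 'd': node 10→16  → match P4@[22:23]
i=24 'a': node 16→11 (fail-walked)
i=25 'e': node 11→12
i=26 'c': node 12→17 (fail-walked)
i=27 'b': node 17→18  → match P1@[27:27]
i=28 'a': node 18→19  → match P5@[25:28]
i=29 'd': node 19→10 (fail-walked)
i=30 'b': node 10→6 (fail-walked)  → match P1@[30:30]
i=31 'e': node 6→1 (fail-walked)
i=32 'e': node 1→2
i=33 'c': node 2→3
i=34 'b': node 3→4  → match P1@[34:34]
i=35 'e': node 4→9 (fail-walked)  → match P2@[33:35]
i=36 'e': node 9→2 (fail-walked)
i=37 'd': node 2→10 (fail-walked)
i=38 'e': node 10→1 (fail-walked)
i=39 'a': node 1→0 (fail-walked)
i=40 'c': node 0→7

Matches: [[1,1],[2,2],[5,1],[6,2],[11,1],[12,5],[17,4],[20,1],[21,2],[23,4],[27,1],[28,5],[30,1],[34,1],[35,2]]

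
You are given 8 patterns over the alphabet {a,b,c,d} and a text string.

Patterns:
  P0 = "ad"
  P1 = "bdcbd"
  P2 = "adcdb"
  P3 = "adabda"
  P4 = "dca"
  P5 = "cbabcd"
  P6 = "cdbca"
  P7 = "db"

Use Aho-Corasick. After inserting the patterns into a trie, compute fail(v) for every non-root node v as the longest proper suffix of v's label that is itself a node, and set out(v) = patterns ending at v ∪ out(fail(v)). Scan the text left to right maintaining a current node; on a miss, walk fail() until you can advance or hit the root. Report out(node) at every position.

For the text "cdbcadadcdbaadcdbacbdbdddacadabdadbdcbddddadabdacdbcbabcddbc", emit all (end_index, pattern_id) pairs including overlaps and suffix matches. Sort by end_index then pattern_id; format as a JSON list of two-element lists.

Construct AC machine:
Trie (insert patterns):
  0='ε' goto a→1 b→3 c→18 d→15
  1='a' goto d→2
  2='ad' goto a→11 c→8  [P0 ends]
  3='b' goto d→4
  4='bd' goto c→5
  5='bdc' goto b→6
  6='bdcb' goto d→7
  7='bdcbd' goto ·  [P1 ends]
  8='adc' goto d→9
  9='adcd' goto b→10
  10='adcdb' goto ·  [P2 ends]
  11='ada' goto b→12
  12='adab' goto d→13
  13='adabd' goto a→14
  14='adabda' goto ·  [P3 ends]
  15='d' goto b→28 c→16
  16='dc' goto a→17
  17='dca' goto ·  [P4 ends]
  18='c' goto b→19 d→24
  19='cb' goto a→20
  20='cba' goto b→21
  21='cbab' goto c→22
  22='cbabc' goto d→23
  23='cbabcd' goto ·  [P5 ends]
  24='cd' goto b→25
  25='cdb' goto c→26
  26='cdbc' goto a→27
  27='cdbca' goto ·  [P6 ends]
  28='db' goto ·  [P7 ends]

Failure links (BFS by depth):
  n1('a'): parent n0 fail=0; on 'a' 0 → fail=0;  out ∅∪∅=∅
  n3('b'): parent n0 fail=0; on 'b' 0 → fail=0;  out ∅∪∅=∅
  n15('d'): parent n0 fail=0; on 'd' 0 → fail=0;  out ∅∪∅=∅
  n18('c'): parent n0 fail=0; on 'c' 0 → fail=0;  out ∅∪∅=∅
  n2('ad'): parent n1 fail=0; on 'd' 0 → fail=15;  out {0}∪∅={0}
  n4('bd'): parent n3 fail=0; on 'd' 0 → fail=15;  out ∅∪∅=∅
  n16('dc'): parent n15 fail=0; on 'c' 0 → fail=18;  out ∅∪∅=∅
  n19('cb'): parent n18 fail=0; on 'b' 0 → fail=3;  out ∅∪∅=∅
  n24('cd'): parent n18 fail=0; on 'd' 0 → fail=15;  out ∅∪∅=∅
  n28('db'): parent n15 fail=0; on 'b' 0 → fail=3;  out {7}∪∅={7}
  n5('bdc'): parent n4 fail=15; on 'c' 15 → fail=16;  out ∅∪∅=∅
  n8('adc'): parent n2 fail=15; on 'c' 15 → fail=16;  out ∅∪∅=∅
  n11('ada'): parent n2 fail=15; on 'a' 15→0 → fail=1;  out ∅∪∅=∅
  n17('dca'): parent n16 fail=18; on 'a' 18→0 → fail=1;  out {4}∪∅={4}
  n20('cba'): parent n19 fail=3; on 'a' 3→0 → fail=1;  out ∅∪∅=∅
  n25('cdb'): parent n24 fail=15; on 'b' 15 → fail=28;  out ∅∪{7}={7}
  n6('bdcb'): parent n5 fail=16; on 'b' 16→18 → fail=19;  out ∅∪∅=∅
  n9('adcd'): parent n8 fail=16; on 'd' 16→18 → fail=24;  out ∅∪∅=∅
  n12('adab'): parent n11 fail=1; on 'b' 1→0 → fail=3;  out ∅∪∅=∅
  n21('cbab'): parent n20 fail=1; on 'b' 1→0 → fail=3;  out ∅∪∅=∅
  n26('cdbc'): parent n25 fail=28; on 'c' 28→3→0 → fail=18;  out ∅∪∅=∅
  n7('bdcbd'): parent n6 fail=19; on 'd' 19→3 → fail=4;  out {1}∪∅={1}
  n10('adcdb'): parent n9 fail=24; on 'b' 24 → fail=25;  out {2}∪{7}={2,7}
  n13('adabd'): parent n12 fail=3; on 'd' 3 → fail=4;  out ∅∪∅=∅
  n22('cbabc'): parent n21 fail=3; on 'c' 3→0 → fail=18;  out ∅∪∅=∅
  n27('cdbca'): parent n26 fail=18; on 'a' 18→0 → fail=1;  out {6}∪∅={6}
  n14('adabda'): parent n13 fail=4; on 'a' 4→15→0 → fail=1;  out {3}∪∅={3}
  n23('cbabcd'): parent n22 fail=18; on 'd' 18 → fail=24;  out {5}∪∅={5}

Text stream:
i=0 'c': node 0→18
i=1 'd': node 18→24
i=2 'b': node 24→25  → match P7@[1:2]
i=3 'c': node 25→26
i=4 'a': node 26→27  → match P6@[0:4]
i=5 'd': node 27→2 (fail-walked)  → match P0@[4:5]
i=6 'a': node 2→11
i=7 'd': node 11→2 (fail-walked)  → match P0@[6:7]
i=8 'c': node 2→8
i=9 'd': node 8→9
i=10 'b': node 9→10  → match P2@[6:10],P7@[9:10]
i=11 'a': node 10→1 (fail-walked)
i=12 'a': node 1→1 (fail-walked)
i=13 'd': node 1→2  → match P0@[12:13]
i=14 'c': node 2→8
i=15 'd': node 8→9
i=16 'b': node 9→10  → match P2@[12:16],P7@[15:16]
i=17 'a': node 10→1 (fail-walked)
i=18 'c': node 1→18 (fail-walked)
i=19 'b': node 18→19
i=20 'd': node 19→4 (fail-walked)
i=21 'b': node 4→28 (fail-walked)  → match P7@[20:21]
i=22 'd': node 28→4 (fail-walked)
i=23 'd': node 4→15 (fail-walked)
i=24 'd': node 15→15 (fail-walked)
i=25 'a': node 15→1 (fail-walked)
i=26 'c': node 1→18 (fail-walked)
i=27 'a': node 18→1 (fail-walked)
i=28 'd': node 1→2  → match P0@[27:28]
i=29 'a': node 2→11
i=30 'b': node 11→12
i=31 'd': node 12→13
i=32 'a': node 13→14  → match P3@[27:32]
i=33 'd': node 14→2 (fail-walked)  → match P0@[32:33]
i=34 'b': node 2→28 (fail-walked)  → match P7@[33:34]
i=35 'd': node 28→4 (fail-walked)
i=36 'c': node 4→5
i=37 'b': node 5→6
i=38 'd': node 6→7  → match P1@[34:38]
i=39 'd': node 7→15 (fail-walked)
i=40 'd': node 15→15 (fail-walked)
i=41 'd': node 15→15 (fail-walked)
i=42 'a': node 15→1 (fail-walked)
i=43 'd': node 1→2  → match P0@[42:43]
i=44 'a': node 2→11
i=45 'b': node 11→12
i=46 'd': node 12→13
i=47 'a': node 13→14  → match P3@[42:47]
i=48 'c': node 14→18 (fail-walked)
i=49 'd': node 18→24
i=50 'b': node 24→25  → match P7@[49:50]
i=51 'c': node 25→26
i=52 'b': node 26→19 (fail-walked)
i=53 'a': node 19→20
i=54 'b': node 20→21
i=55 'c': node 21→22
i=56 'd': node 22→23  → match P5@[51:56]
i=57 'd': node 23→15 (fail-walked)
i=58 'b': node 15→28  → match P7@[57:58]
i=59 'c': node 28→18 (fail-walked)

Matches: [[2,7],[4,6],[5,0],[7,0],[10,2],[10,7],[13,0],[16,2],[16,7],[21,7],[28,0],[32,3],[33,0],[34,7],[38,1],[43,0],[47,3],[50,7],[56,5],[58,7]]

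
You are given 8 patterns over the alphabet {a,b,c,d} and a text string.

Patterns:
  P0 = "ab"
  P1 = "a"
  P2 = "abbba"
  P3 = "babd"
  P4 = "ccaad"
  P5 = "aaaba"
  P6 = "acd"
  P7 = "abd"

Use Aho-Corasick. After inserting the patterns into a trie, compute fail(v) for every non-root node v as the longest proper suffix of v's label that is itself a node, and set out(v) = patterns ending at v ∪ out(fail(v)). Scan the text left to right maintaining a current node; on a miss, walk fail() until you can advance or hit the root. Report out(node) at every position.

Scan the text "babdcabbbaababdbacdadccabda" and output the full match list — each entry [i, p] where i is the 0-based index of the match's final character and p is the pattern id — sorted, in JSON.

Construct AC machine:
Trie nodes:
  0='ε' goto a→1 b→6 c→10
  1='a' goto a→15 b→2 c→19  [P1 ends]
  2='ab' goto b→3 d→21  [P0 ends]
  3='abb' goto b→4
  4='abbb' goto a→5
  5='abbba' goto ·  [P2 ends]
  6='b' goto a→7
  7='ba' goto b→8
  8='bab' goto d→9
  9='babd' goto ·  [P3 ends]
  10='c' goto c→11
  11='cc' goto a→12
  12='cca' goto a→13
  13='ccaa' goto d→14
  14='ccaad' goto ·  [P4 ends]
  15='aa' goto a→16
  16='aaa' goto b→17
  17='aaab' goto a→18
  18='aaaba' goto ·  [P5 ends]
  19='ac' goto d→20
  20='acd' goto ·  [P6 ends]
  21='abd' goto ·  [P7 ends]

BFS fail/out derivation:
  fail(1) 'a': from fail(0)=0 chase 'a': 0 ⇒ 0;  out={1}∪out(0)={1}
  fail(6) 'b': from fail(0)=0 chase 'b': 0 ⇒ 0;  out=∅∪out(0)=∅
  fail(10) 'c': from fail(0)=0 chase 'c': 0 ⇒ 0;  out=∅∪out(0)=∅
  fail(2) 'ab': from fail(1)=0 chase 'b': 0 ⇒ 6;  out={0}∪out(6)={0}
  fail(7) 'ba': from fail(6)=0 chase 'a': 0 ⇒ 1;  out=∅∪out(1)={1}
  fail(11) 'cc': from fail(10)=0 chase 'c': 0 ⇒ 10;  out=∅∪out(10)=∅
  fail(15) 'aa': from fail(1)=0 chase 'a': 0 ⇒ 1;  out=∅∪out(1)={1}
  fail(19) 'ac': from fail(1)=0 chase 'c': 0 ⇒ 10;  out=∅∪out(10)=∅
  fail(3) 'abb': from fail(2)=6 chase 'b': 6→0 ⇒ 6;  out=∅∪out(6)=∅
  fail(8) 'bab': from fail(7)=1 chase 'b': 1 ⇒ 2;  out=∅∪out(2)={0}
  fail(12) 'cca': from fail(11)=10 chase 'a': 10→0 ⇒ 1;  out=∅∪out(1)={1}
  fail(16) 'aaa': from fail(15)=1 chase 'a': 1 ⇒ 15;  out=∅∪out(15)={1}
  fail(20) 'acd': from fail(19)=10 chase 'd': 10→0 ⇒ 0;  out={6}∪out(0)={6}
  fail(21) 'abd': from fail(2)=6 chase 'd': 6→0 ⇒ 0;  out={7}∪out(0)={7}
  fail(4) 'abbb': from fail(3)=6 chase 'b': 6→0 ⇒ 6;  out=∅∪out(6)=∅
  fail(9) 'babd': from fail(8)=2 chase 'd': 2 ⇒ 21;  out={3}∪out(21)={3,7}
  fail(13) 'ccaa': from fail(12)=1 chase 'a': 1 ⇒ 15;  out=∅∪out(15)={1}
  fail(17) 'aaab': from fail(16)=15 chase 'b': 15→1 ⇒ 2;  out=∅∪out(2)={0}
  fail(5) 'abbba': from fail(4)=6 chase 'a': 6 ⇒ 7;  out={2}∪out(7)={1,2}
  fail(14) 'ccaad': from fail(13)=15 chase 'd': 15→1→0 ⇒ 0;  out={4}∪out(0)={4}
  fail(18) 'aaaba': from fail(17)=2 chase 'a': 2→6 ⇒ 7;  out={5}∪out(7)={1,5}

Text stream:
pos 0 'b': at 6
pos 1 'a': at 7  → match P1@[1:1]
pos 2 'b': at 8  → match P0@[1:2]
pos 3 'd': at 9  → match P3@[0:3],P7@[1:3]
pos 4 'c': at 10 (fail-walked)
pos 5 'a': at 1 (fail-walked)  → match P1@[5:5]
pos 6 'b': at 2  → match P0@[5:6]
pos 7 'b': at 3
pos 8 'b': at 4
pos 9 'a': at 5  → match P1@[9:9],P2@[5:9]
pos 10 'a': at 15 (fail-walked)  → match P1@[10:10]
pos 11 'b': at 2 (fail-walked)  → match P0@[10:11]
pos 12 'a': at 7 (fail-walked)  → match P1@[12:12]
pos 13 'b': at 8  → match P0@[12:13]
pos 14 'd': at 9  → match P3@[11:14],P7@[12:14]
pos 15 'b': at 6 (fail-walked)
pos 16 'a': at 7  → match P1@[16:16]
pos 17 'c': at 19 (fail-walked)
pos 18 'd': at 20  → match P6@[16:18]
pos 19 'a': at 1 (fail-walked)  → match P1@[19:19]
pos 20 'd': at 0 (fail-walked)
pos 21 'c': at 10
pos 22 'c': at 11
pos 23 'a': at 12  → match P1@[23:23]
pos 24 'b': at 2 (fail-walked)  → match P0@[23:24]
pos 25 'd': at 21  → match P7@[23:25]
pos 26 'a': at 1 (fail-walked)  → match P1@[26:26]

Matches: [[1,1],[2,0],[3,3],[3,7],[5,1],[6,0],[9,1],[9,2],[10,1],[11,0],[12,1],[13,0],[14,3],[14,7],[16,1],[18,6],[19,1],[23,1],[24,0],[25,7],[26,1]]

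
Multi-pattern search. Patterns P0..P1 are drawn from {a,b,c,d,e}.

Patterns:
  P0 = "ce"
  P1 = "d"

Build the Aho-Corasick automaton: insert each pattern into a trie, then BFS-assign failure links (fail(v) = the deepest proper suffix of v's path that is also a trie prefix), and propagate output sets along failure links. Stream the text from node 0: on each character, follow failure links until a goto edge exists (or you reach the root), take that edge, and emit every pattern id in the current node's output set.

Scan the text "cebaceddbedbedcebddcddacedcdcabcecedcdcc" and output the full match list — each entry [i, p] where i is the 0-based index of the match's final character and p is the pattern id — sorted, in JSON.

Build automaton:
Trie (insert patterns):
  n0 'ε': c→1 d→3
  n1 'c': e→2
  n2 'ce': ·  [P0 ends]
  n3 'd': ·  [P1 ends]

BFS fail/out derivation:
  fail(1) 'c': from fail(0)=0 chase 'c': 0 ⇒ 0;  out=∅∪out(0)=∅
  fail(3) 'd': from fail(0)=0 chase 'd': 0 ⇒ 0;  out={1}∪out(0)={1}
  fail(2) 'ce': from fail(1)=0 chase 'e': 0 ⇒ 0;  out={0}∪out(0)={0}

Run:
[0] read 'c'  n0⇒n1
[1] read 'e'  n1⇒n2  ** P0@[0:1]
[2] read 'b'  n2⇒n0 (fail-walked)
[3] read 'a'  n0⇒n0
[4] read 'c'  n0⇒n1
[5] read 'e'  n1⇒n2  ** P0@[4:5]
[6] read 'd'  n2⇒n3 (fail-walked)  ** P1@[6:6]
[7] read 'd'  n3⇒n3 (fail-walked)  ** P1@[7:7]
[8] read 'b'  n3⇒n0 (fail-walked)
[9] read 'e'  n0⇒n0
[10] read 'd'  n0⇒n3  ** P1@[10:10]
[11] read 'b'  n3⇒n0 (fail-walked)
[12] read 'e'  n0⇒n0
[13] read 'd'  n0⇒n3  ** P1@[13:13]
[14] read 'c'  n3⇒n1 (fail-walked)
[15] read 'e'  n1⇒n2  ** P0@[14:15]
[16] read 'b'  n2⇒n0 (fail-walked)
[17] read 'd'  n0⇒n3  ** P1@[17:17]
[18] read 'd'  n3⇒n3 (fail-walked)  ** P1@[18:18]
[19] read 'c'  n3⇒n1 (fail-walked)
[20] read 'd'  n1⇒n3 (fail-walked)  ** P1@[20:20]
[21] read 'd'  n3⇒n3 (fail-walked)  ** P1@[21:21]
[22] read 'a'  n3⇒n0 (fail-walked)
[23] read 'c'  n0⇒n1
[24] read 'e'  n1⇒n2  ** P0@[23:24]
[25] read 'd'  n2⇒n3 (fail-walked)  ** P1@[25:25]
[26] read 'c'  n3⇒n1 (fail-walked)
[27] read 'd'  n1⇒n3 (fail-walked)  ** P1@[27:27]
[28] read 'c'  n3⇒n1 (fail-walked)
[29] read 'a'  n1⇒n0 (fail-walked)
[30] read 'b'  n0⇒n0
[31] read 'c'  n0⇒n1
[32] read 'e'  n1⇒n2  ** P0@[31:32]
[33] read 'c'  n2⇒n1 (fail-walked)
[34] read 'e'  n1⇒n2  ** P0@[33:34]
[35] read 'd'  n2⇒n3 (fail-walked)  ** P1@[35:35]
[36] read 'c'  n3⇒n1 (fail-walked)
[37] read 'd'  n1⇒n3 (fail-walked)  ** P1@[37:37]
[38] read 'c'  n3⇒n1 (fail-walked)
[39] read 'c'  n1⇒n1 (fail-walked)

Result: [[1,0],[5,0],[6,1],[7,1],[10,1],[13,1],[15,0],[17,1],[18,1],[20,1],[21,1],[24,0],[25,1],[27,1],[32,0],[34,0],[35,1],[37,1]]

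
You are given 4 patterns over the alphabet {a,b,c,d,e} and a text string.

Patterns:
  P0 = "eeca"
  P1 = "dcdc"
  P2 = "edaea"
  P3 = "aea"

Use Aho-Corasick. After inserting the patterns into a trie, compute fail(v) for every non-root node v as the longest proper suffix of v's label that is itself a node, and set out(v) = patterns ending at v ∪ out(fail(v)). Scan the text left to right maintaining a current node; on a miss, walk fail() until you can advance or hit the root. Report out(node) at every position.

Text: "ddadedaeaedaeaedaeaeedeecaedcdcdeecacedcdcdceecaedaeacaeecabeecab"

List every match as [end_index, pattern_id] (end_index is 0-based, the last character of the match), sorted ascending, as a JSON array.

Build automaton:
Trie nodes:
  n0 'ε': a→13 d→5 e→1
  n1 'e': d→9 e→2
  n2 'ee': c→3
  n3 'eec': a→4
  n4 'eeca': ·  ←P0
  n5 'd': c→6
  n6 'dc': d→7
  n7 'dcd': c→8
  n8 'dcdc': ·  ←P1
  n9 'ed': a→10
  n10 'eda': e→11
  n11 'edae': a→12
  n12 'edaea': ·  ←P2
  n13 'a': e→14
  n14 'ae': a→15
  n15 'aea': ·  ←P3

BFS fail/out derivation:
  n1('e'): parent n0 fail=0; on 'e' 0 → fail=0;  out ∅∪∅=∅
  n5('d'): parent n0 fail=0; on 'd' 0 → fail=0;  out ∅∪∅=∅
  n13('a'): parent n0 fail=0; on 'a' 0 → fail=0;  out ∅∪∅=∅
  n2('ee'): parent n1 fail=0; on 'e' 0 → fail=1;  out ∅∪∅=∅
  n6('dc'): parent n5 fail=0; on 'c' 0 → fail=0;  out ∅∪∅=∅
  n9('ed'): parent n1 fail=0; on 'd' 0 → fail=5;  out ∅∪∅=∅
  n14('ae'): parent n13 fail=0; on 'e' 0 → fail=1;  out ∅∪∅=∅
  n3('eec'): parent n2 fail=1; on 'c' 1→0 → fail=0;  out ∅∪∅=∅
  n7('dcd'): parent n6 fail=0; on 'd' 0 → fail=5;  out ∅∪∅=∅
  n10('eda'): parent n9 fail=5; on 'a' 5→0 → fail=13;  out ∅∪∅=∅
  n15('aea'): parent n14 fail=1; on 'a' 1→0 → fail=13;  out {3}∪∅={3}
  n4('eeca'): parent n3 fail=0; on 'a' 0 → fail=13;  out {0}∪∅={0}
  n8('dcdc'): parent n7 fail=5; on 'c' 5 → fail=6;  out {1}∪∅={1}
  n11('edae'): parent n10 fail=13; on 'e' 13 → fail=14;  out ∅∪∅=∅
  n12('edaea'): parent n11 fail=14; on 'a' 14 → fail=15;  out {2}∪{3}={2,3}

Text stream:
pos 0 'd': at 5
pos 1 'd': at 5 ·f
pos 2 'a': at 13 ·f
pos 3 'd': at 5 ·f
pos 4 'e': at 1 ·f
pos 5 'd': at 9
pos 6 'a': at 10
pos 7 'e': at 11
pos 8 'a': at 12  emit P2@[4:8],P3@[6:8]
pos 9 'e': at 14 ·f
pos 10 'd': at 9 ·f
pos 11 'a': at 10
pos 12 'e': at 11
pos 13 'a': at 12  emit P2@[9:13],P3@[11:13]
pos 14 'e': at 14 ·f
pos 15 'd': at 9 ·f
pos 16 'a': at 10
pos 17 'e': at 11
pos 18 'a': at 12  emit P2@[14:18],P3@[16:18]
pos 19 'e': at 14 ·f
pos 20 'e': at 2 ·f
pos 21 'd': at 9 ·f
pos 22 'e': at 1 ·f
pos 23 'e': at 2
pos 24 'c': at 3
pos 25 'a': at 4  emit P0@[22:25]
pos 26 'e': at 14 ·f
pos 27 'd': at 9 ·f
pos 28 'c': at 6 ·f
pos 29 'd': at 7
pos 30 'c': at 8  emit P1@[27:30]
pos 31 'd': at 7 ·f
pos 32 'e': at 1 ·f
pos 33 'e': at 2
pos 34 'c': at 3
pos 35 'a': at 4  emit P0@[32:35]
pos 36 'c': at 0 ·f
pos 37 'e': at 1
pos 38 'd': at 9
pos 39 'c': at 6 ·f
pos 40 'd': at 7
pos 41 'c': at 8  emit P1@[38:41]
pos 42 'd': at 7 ·f
pos 43 'c': at 8  emit P1@[40:43]
pos 44 'e': at 1 ·f
pos 45 'e': at 2
pos 46 'c': at 3
pos 47 'a': at 4  emit P0@[44:47]
pos 48 'e': at 14 ·f
pos 49 'd': at 9 ·f
pos 50 'a': at 10
pos 51 'e': at 11
pos 52 'a': at 12  emit P2@[48:52],P3@[50:52]
pos 53 'c': at 0 ·f
pos 54 'a': at 13
pos 55 'e': at 14
pos 56 'e': at 2 ·f
pos 57 'c': at 3
pos 58 'a': at 4  emit P0@[55:58]
pos 59 'b': at 0 ·f
pos 60 'e': at 1
pos 61 'e': at 2
pos 62 'c': at 3
pos 63 'a': at 4  emit P0@[60:63]
pos 64 'b': at 0 ·f

Result: [[8,2],[8,3],[13,2],[13,3],[18,2],[18,3],[25,0],[30,1],[35,0],[41,1],[43,1],[47,0],[52,2],[52,3],[58,0],[63,0]]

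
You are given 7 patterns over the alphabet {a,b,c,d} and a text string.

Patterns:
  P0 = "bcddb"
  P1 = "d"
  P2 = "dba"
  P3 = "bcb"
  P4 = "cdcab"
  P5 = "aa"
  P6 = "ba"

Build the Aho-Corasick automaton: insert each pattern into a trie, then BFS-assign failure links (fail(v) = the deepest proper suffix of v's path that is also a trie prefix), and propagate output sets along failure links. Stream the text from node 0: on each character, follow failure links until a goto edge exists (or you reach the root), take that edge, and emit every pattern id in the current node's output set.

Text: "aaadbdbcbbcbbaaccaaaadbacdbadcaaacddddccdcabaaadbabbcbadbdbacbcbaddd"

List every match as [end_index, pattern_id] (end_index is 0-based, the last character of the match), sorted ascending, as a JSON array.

Build:
Trie nodes:
  0='ε' goto a→15 b→1 c→10 d→6
  1='b' goto a→17 c→2
  2='bc' goto b→9 d→3
  3='bcd' goto d→4
  4='bcdd' goto b→5
  5='bcddb' goto ·  [P0 ends]
  6='d' goto b→7  [P1 ends]
  7='db' goto a→8
  8='dba' goto ·  [P2 ends]
  9='bcb' goto ·  [P3 ends]
  10='c' goto d→11
  11='cd' goto c→12
  12='cdc' goto a→13
  13='cdca' goto b→14
  14='cdcab' goto ·  [P4 ends]
  15='a' goto a→16
  16='aa' goto ·  [P5 ends]
  17='ba' goto ·  [P6 ends]

BFS fail/out derivation:
  n1('b'): parent n0 fail=0; on 'b' 0 → fail=0;  out ∅∪∅=∅
  n6('d'): parent n0 fail=0; on 'd' 0 → fail=0;  out {1}∪∅={1}
  n10('c'): parent n0 fail=0; on 'c' 0 → fail=0;  out ∅∪∅=∅
  n15('a'): parent n0 fail=0; on 'a' 0 → fail=0;  out ∅∪∅=∅
  n2('bc'): parent n1 fail=0; on 'c' 0 → fail=10;  out ∅∪∅=∅
  n7('db'): parent n6 fail=0; on 'b' 0 → fail=1;  out ∅∪∅=∅
  n11('cd'): parent n10 fail=0; on 'd' 0 → fail=6;  out ∅∪{1}={1}
  n16('aa'): parent n15 fail=0; on 'a' 0 → fail=15;  out {5}∪∅={5}
  n17('ba'): parent n1 fail=0; on 'a' 0 → fail=15;  out {6}∪∅={6}
  n3('bcd'): parent n2 fail=10; on 'd' 10 → fail=11;  out ∅∪{1}={1}
  n8('dba'): parent n7 fail=1; on 'a' 1 → fail=17;  out {2}∪{6}={2,6}
  n9('bcb'): parent n2 fail=10; on 'b' 10→0 → fail=1;  out {3}∪∅={3}
  n12('cdc'): parent n11 fail=6; on 'c' 6→0 → fail=10;  out ∅∪∅=∅
  n4('bcdd'): parent n3 fail=11; on 'd' 11→6→0 → fail=6;  out ∅∪{1}={1}
  n13('cdca'): parent n12 fail=10; on 'a' 10→0 → fail=15;  out ∅∪∅=∅
  n5('bcddb'): parent n4 fail=6; on 'b' 6 → fail=7;  out {0}∪∅={0}
  n14('cdcab'): parent n13 fail=15; on 'b' 15→0 → fail=1;  out {4}∪∅={4}

Text stream:
pos 0 'a': at 15
pos 1 'a': at 16  emit P5@[0:1]
pos 2 'a': at 16 (fail-walked)  emit P5@[1:2]
pos 3 'd': at 6 (fail-walked)  emit P1@[3:3]
pos 4 'b': at 7
pos 5 'd': at 6 (fail-walked)  emit P1@[5:5]
pos 6 'b': at 7
pos 7 'c': at 2 (fail-walked)
pos 8 'b': at 9  emit P3@[6:8]
pos 9 'b': at 1 (fail-walked)
pos 10 'c': at 2
pos 11 'b': at 9  emit P3@[9:11]
pos 12 'b': at 1 (fail-walked)
pos 13 'a': at 17  emit P6@[12:13]
pos 14 'a': at 16 (fail-walked)  emit P5@[13:14]
pos 15 'c': at 10 (fail-walked)
pos 16 'c': at 10 (fail-walked)
pos 17 'a': at 15 (fail-walked)
pos 18 'a': at 16  emit P5@[17:18]
pos 19 'a': at 16 (fail-walked)  emit P5@[18:19]
pos 20 'a': at 16 (fail-walked)  emit P5@[19:20]
pos 21 'd': at 6 (fail-walked)  emit P1@[21:21]
pos 22 'b': at 7
pos 23 'a': at 8  emit P2@[21:23],P6@[22:23]
pos 24 'c': at 10 (fail-walked)
pos 25 'd': at 11  emit P1@[25:25]
pos 26 'b': at 7 (fail-walked)
pos 27 'a': at 8  emit P2@[25:27],P6@[26:27]
pos 28 'd': at 6 (fail-walked)  emit P1@[28:28]
pos 29 'c': at 10 (fail-walked)
pos 30 'a': at 15 (fail-walked)
pos 31 'a': at 16  emit P5@[30:31]
pos 32 'a': at 16 (fail-walked)  emit P5@[31:32]
pos 33 'c': at 10 (fail-walked)
pos 34 'd': at 11  emit P1@[34:34]
pos 35 'd': at 6 (fail-walked)  emit P1@[35:35]
pos 36 'd': at 6 (fail-walked)  emit P1@[36:36]
pos 37 'd': at 6 (fail-walked)  emit P1@[37:37]
pos 38 'c': at 10 (fail-walked)
pos 39 'c': at 10 (fail-walked)
pos 40 'd': at 11  emit P1@[40:40]
pos 41 'c': at 12
pos 42 'a': at 13
pos 43 'b': at 14  emit P4@[39:43]
pos 44 'a': at 17 (fail-walked)  emit P6@[43:44]
pos 45 'a': at 16 (fail-walked)  emit P5@[44:45]
pos 46 'a': at 16 (fail-walked)  emit P5@[45:46]
pos 47 'd': at 6 (fail-walked)  emit P1@[47:47]
pos 48 'b': at 7
pos 49 'a': at 8  emit P2@[47:49],P6@[48:49]
pos 50 'b': at 1 (fail-walked)
pos 51 'b': at 1 (fail-walked)
pos 52 'c': at 2
pos 53 'b': at 9  emit P3@[51:53]
pos 54 'a': at 17 (fail-walked)  emit P6@[53:54]
pos 55 'd': at 6 (fail-walked)  emit P1@[55:55]
pos 56 'b': at 7
pos 57 'd': at 6 (fail-walked)  emit P1@[57:57]
pos 58 'b': at 7
pos 59 'a': at 8  emit P2@[57:59],P6@[58:59]
pos 60 'c': at 10 (fail-walked)
pos 61 'b': at 1 (fail-walked)
pos 62 'c': at 2
pos 63 'b': at 9  emit P3@[61:63]
pos 64 'a': at 17 (fail-walked)  emit P6@[63:64]
pos 65 'd': at 6 (fail-walked)  emit P1@[65:65]
pos 66 'd': at 6 (fail-walked)  emit P1@[66:66]
pos 67 'd': at 6 (fail-walked)  emit P1@[67:67]

All matches (sorted): [[1,5],[2,5],[3,1],[5,1],[8,3],[11,3],[13,6],[14,5],[18,5],[19,5],[20,5],[21,1],[23,2],[23,6],[25,1],[27,2],[27,6],[28,1],[31,5],[32,5],[34,1],[35,1],[36,1],[37,1],[40,1],[43,4],[44,6],[45,5],[46,5],[47,1],[49,2],[49,6],[53,3],[54,6],[55,1],[57,1],[59,2],[59,6],[63,3],[64,6],[65,1],[66,1],[67,1]]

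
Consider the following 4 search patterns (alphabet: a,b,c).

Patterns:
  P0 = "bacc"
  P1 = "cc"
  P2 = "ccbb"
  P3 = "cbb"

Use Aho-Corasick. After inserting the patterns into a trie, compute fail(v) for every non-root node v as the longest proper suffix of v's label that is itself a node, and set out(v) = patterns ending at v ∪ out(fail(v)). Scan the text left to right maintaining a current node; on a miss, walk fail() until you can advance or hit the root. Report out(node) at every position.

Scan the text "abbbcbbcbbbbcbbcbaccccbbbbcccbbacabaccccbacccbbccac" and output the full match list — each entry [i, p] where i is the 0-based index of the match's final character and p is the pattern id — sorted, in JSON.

Construct AC machine:
Trie (insert patterns):
  0='ε' goto b→1 c→5
  1='b' goto a→2
  2='ba' goto c→3
  3='bac' goto c→4
  4='bacc' goto ·  [P0 ends]
  5='c' goto b→9 c→6
  6='cc' goto b→7  [P1 ends]
  7='ccb' goto b→8
  8='ccbb' goto ·  [P2 ends]
  9='cb' goto b→10
  10='cbb' goto ·  [P3 ends]

Failure links (BFS by depth):
  fail(1) 'b': from fail(0)=0 chase 'b': 0 ⇒ 0;  out=∅∪out(0)=∅
  fail(5) 'c': from fail(0)=0 chase 'c': 0 ⇒ 0;  out=∅∪out(0)=∅
  fail(2) 'ba': from fail(1)=0 chase 'a': 0 ⇒ 0;  out=∅∪out(0)=∅
  fail(6) 'cc': from fail(5)=0 chase 'c': 0 ⇒ 5;  out={1}∪out(5)={1}
  fail(9) 'cb': from fail(5)=0 chase 'b': 0 ⇒ 1;  out=∅∪out(1)=∅
  fail(3) 'bac': from fail(2)=0 chase 'c': 0 ⇒ 5;  out=∅∪out(5)=∅
  fail(7) 'ccb': from fail(6)=5 chase 'b': 5 ⇒ 9;  out=∅∪out(9)=∅
  fail(10) 'cbb': from fail(9)=1 chase 'b': 1→0 ⇒ 1;  out={3}∪out(1)={3}
  fail(4) 'bacc': from fail(3)=5 chase 'c': 5 ⇒ 6;  out={0}∪out(6)={0,1}
  fail(8) 'ccbb': from fail(7)=9 chase 'b': 9 ⇒ 10;  out={2}∪out(10)={2,3}

Text stream:
i=0 'a': node 0→0
i=1 'b': node 0→1
i=2 'b': node 1→1 ·f
i=3 'b': node 1→1 ·f
i=4 'c': node 1→5 ·f
i=5 'b': node 5→9
i=6 'b': node 9→10  → match P3@[4:6]
i=7 'c': node 10→5 ·f
i=8 'b': node 5→9
i=9 'b': node 9→10  → match P3@[7:9]
i=10 'b': node 10→1 ·f
i=11 'b': node 1→1 ·f
i=12 'c': node 1→5 ·f
i=13 'b': node 5→9
i=14 'b': node 9→10  → match P3@[12:14]
i=15 'c': node 10→5 ·f
i=16 'b': node 5→9
i=17 'a': node 9→2 ·f
i=18 'c': node 2→3
i=19 'c': node 3→4  → match P0@[16:19],P1@[18:19]
i=20 'c': node 4→6 ·f  → match P1@[19:20]
i=21 'c': node 6→6 ·f  → match P1@[20:21]
i=22 'b': node 6→7
i=23 'b': node 7→8  → match P2@[20:23],P3@[21:23]
i=24 'b': node 8→1 ·f
i=25 'b': node 1→1 ·f
i=26 'c': node 1→5 ·f
i=27 'c': node 5→6  → match P1@[26:27]
i=28 'c': node 6→6 ·f  → match P1@[27:28]
i=29 'b': node 6→7
i=30 'b': node 7→8  → match P2@[27:30],P3@[28:30]
i=31 'a': node 8→2 ·f
i=32 'c': node 2→3
i=33 'a': node 3→0 ·f
i=34 'b': node 0→1
i=35 'a': node 1→2
i=36 'c': node 2→3
i=37 'c': node 3→4  → match P0@[34:37],P1@[36:37]
i=38 'c': node 4→6 ·f  → match P1@[37:38]
i=39 'c': node 6→6 ·f  → match P1@[38:39]
i=40 'b': node 6→7
i=41 'a': node 7→2 ·f
i=42 'c': node 2→3
i=43 'c': node 3→4  → match P0@[40:43],P1@[42:43]
i=44 'c': node 4→6 ·f  → match P1@[43:44]
i=45 'b': node 6→7
i=46 'b': node 7→8  → match P2@[43:46],P3@[44:46]
i=47 'c': node 8→5 ·f
i=48 'c': node 5→6  → match P1@[47:48]
i=49 'a': node 6→0 ·f
i=50 'c': node 0→5

Result: [[6,3],[9,3],[14,3],[19,0],[19,1],[20,1],[21,1],[23,2],[23,3],[27,1],[28,1],[30,2],[30,3],[37,0],[37,1],[38,1],[39,1],[43,0],[43,1],[44,1],[46,2],[46,3],[48,1]]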